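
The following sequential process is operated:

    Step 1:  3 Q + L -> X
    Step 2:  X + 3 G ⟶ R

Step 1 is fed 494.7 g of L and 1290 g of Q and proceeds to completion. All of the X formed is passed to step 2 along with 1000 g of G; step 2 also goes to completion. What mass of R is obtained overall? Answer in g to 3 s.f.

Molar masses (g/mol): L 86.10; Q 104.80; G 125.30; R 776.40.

2070 g

Step 1:
n(L) = 494.7 / 86.10 = 5.746 mol
n(Q) = 1290 / 104.80 = 12.31 mol
n/ν → L: 5.746, Q: 4.103; Q is limiting.
n(X) produced = (1/3) × 12.31 = 4.103 mol
Step 2:
n(X) available = 4.103 mol
n(G) = 1000 / 125.30 = 7.981 mol
n/ν → X: 4.103, G: 2.660; G is limiting.
n(R) = (1/3) × 7.981 = 2.660 mol
mass = 2.660 × 776.40 = 2065 g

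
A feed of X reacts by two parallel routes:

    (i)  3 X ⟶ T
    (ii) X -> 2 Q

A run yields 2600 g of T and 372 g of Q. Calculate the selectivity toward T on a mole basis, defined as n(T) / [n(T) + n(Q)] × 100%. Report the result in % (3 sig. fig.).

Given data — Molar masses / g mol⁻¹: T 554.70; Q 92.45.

53.8 %

n(T) = 2600 / 554.70 = 4.687 mol
n(Q) = 372 / 92.45 = 4.024 mol
selectivity = 4.687/(4.687+4.024) × 100 = 53.81 %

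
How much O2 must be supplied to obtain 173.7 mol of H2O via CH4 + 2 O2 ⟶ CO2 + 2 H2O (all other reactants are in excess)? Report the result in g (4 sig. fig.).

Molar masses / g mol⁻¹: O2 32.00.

5558 g

n(H2O) = 173.7 mol
n(O2) = (2/2) × 173.7 = 173.7 mol
mass = 173.7 × 32.00 = 5558 g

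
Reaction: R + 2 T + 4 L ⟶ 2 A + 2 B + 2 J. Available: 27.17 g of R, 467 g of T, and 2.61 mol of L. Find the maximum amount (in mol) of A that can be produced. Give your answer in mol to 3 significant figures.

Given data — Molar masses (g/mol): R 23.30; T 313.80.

n(R) = 27.17 / 23.30 = 1.166 mol
n(T) = 467.0 / 313.80 = 1.488 mol
n(L) = 2.610 mol
n/ν for R = 1.166/1 = 1.166
n/ν for T = 1.488/2 = 0.7440
n/ν for L = 2.610/4 = 0.6525
Smallest n/ν is L → limiting reagent.
n(A) = (2/4) × 2.610 = 1.305 mol

1.31 mol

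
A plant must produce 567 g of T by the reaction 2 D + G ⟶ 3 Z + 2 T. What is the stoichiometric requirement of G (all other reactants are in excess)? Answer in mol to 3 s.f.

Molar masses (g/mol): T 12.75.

n(T) = 567 / 12.75 = 44.47 mol
n(G) = (1/2) × 44.47 = 22.24 mol

22.2 mol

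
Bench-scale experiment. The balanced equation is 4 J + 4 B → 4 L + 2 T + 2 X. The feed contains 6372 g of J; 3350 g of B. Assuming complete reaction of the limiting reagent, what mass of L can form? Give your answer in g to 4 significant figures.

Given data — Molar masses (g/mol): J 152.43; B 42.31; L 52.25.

n(J) = 6372 / 152.43 = 41.80 mol
n(B) = 3350 / 42.31 = 79.18 mol
n/ν → J: 10.45, B: 19.80; J is limiting.
n(L) = (4/4) × 41.80 = 41.80 mol
mass = 41.80 × 52.25 = 2184 g

2184 g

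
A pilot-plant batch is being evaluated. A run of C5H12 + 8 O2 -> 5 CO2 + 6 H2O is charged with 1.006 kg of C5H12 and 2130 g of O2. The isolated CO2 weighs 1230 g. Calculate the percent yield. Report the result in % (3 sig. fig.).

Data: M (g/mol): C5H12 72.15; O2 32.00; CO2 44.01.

n(C5H12) = 1.006×1000 / 72.15 = 13.94 mol
n(O2) = 2130 / 32.00 = 66.56 mol
n/ν for C5H12 = 13.94/1 = 13.94
n/ν for O2 = 66.56/8 = 8.320
Smallest n/ν is O2 → limiting reagent.
theoretical n(CO2) = (5/8) × 66.56 = 41.60 mol → 1831 g
% yield = 1230 / 1831 × 100 = 67.18 %

67.2 %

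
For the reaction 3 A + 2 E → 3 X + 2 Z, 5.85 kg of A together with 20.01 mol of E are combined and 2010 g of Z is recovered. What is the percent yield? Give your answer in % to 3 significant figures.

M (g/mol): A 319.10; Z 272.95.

60.3 %

n(A) = 5.850×1000 / 319.10 = 18.33 mol
n(E) = 20.01 mol
n/ν for A = 18.33/3 = 6.110
n/ν for E = 20.01/2 = 10.01
Smallest n/ν is A → limiting reagent.
theoretical n(Z) = (2/3) × 18.33 = 12.22 mol → 3335 g
% yield = 2010 / 3335 × 100 = 60.27 %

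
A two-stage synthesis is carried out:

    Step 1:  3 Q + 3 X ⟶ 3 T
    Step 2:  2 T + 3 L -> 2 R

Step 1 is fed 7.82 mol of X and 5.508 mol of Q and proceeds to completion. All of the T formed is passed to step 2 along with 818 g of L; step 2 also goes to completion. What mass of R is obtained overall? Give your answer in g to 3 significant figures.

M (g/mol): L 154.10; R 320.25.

Step 1:
n(X) = 7.820 mol
n(Q) = 5.508 mol
n/ν → X: 2.607, Q: 1.836; Q is limiting.
n(T) produced = (3/3) × 5.508 = 5.508 mol
Step 2:
n(T) available = 5.508 mol
n(L) = 818.0 / 154.10 = 5.308 mol
n/ν → T: 2.754, L: 1.769; L is limiting.
n(R) = (2/3) × 5.308 = 3.539 mol
mass = 3.539 × 320.25 = 1133 g

1130 g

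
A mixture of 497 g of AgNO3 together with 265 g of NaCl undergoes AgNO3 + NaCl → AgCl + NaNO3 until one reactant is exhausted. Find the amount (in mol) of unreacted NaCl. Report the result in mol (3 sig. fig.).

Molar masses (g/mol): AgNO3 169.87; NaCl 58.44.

1.61 mol

n(AgNO3) = 497.0 / 169.87 = 2.926 mol
n(NaCl) = 265.0 / 58.44 = 4.535 mol
n/ν for AgNO3 = 2.926/1 = 2.926
n/ν for NaCl = 4.535/1 = 4.535
Smallest n/ν is AgNO3 → limiting reagent.
NaCl consumed = (1/1) × 2.926 = 2.926 mol
NaCl remaining = 4.535 − 2.926 = 1.609 mol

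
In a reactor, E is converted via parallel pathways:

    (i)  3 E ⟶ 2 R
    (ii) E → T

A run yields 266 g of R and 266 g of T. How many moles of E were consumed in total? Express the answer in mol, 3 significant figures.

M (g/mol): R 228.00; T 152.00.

n(R) = 266 / 228.00 = 1.167 mol
n(T) = 266 / 152.00 = 1.750 mol
n(E) via (i) = (3/2)×1.167 = 1.751 mol
n(E) via (ii) = (1/1)×1.750 = 1.750 mol
total n(E) = 1.751 + 1.750 = 3.501 mol

3.50 mol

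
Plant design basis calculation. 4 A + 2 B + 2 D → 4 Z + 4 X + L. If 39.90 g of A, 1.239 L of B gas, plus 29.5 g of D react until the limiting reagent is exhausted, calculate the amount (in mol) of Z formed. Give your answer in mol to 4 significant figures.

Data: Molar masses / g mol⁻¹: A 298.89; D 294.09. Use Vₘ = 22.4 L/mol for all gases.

0.1106 mol

n(A) = 39.90 / 298.89 = 0.1335 mol
n(B) = 1.239 / 22.4 = 0.05531 mol
n(D) = 29.50 / 294.09 = 0.1003 mol
n/ν → A: 0.03338, B: 0.02766, D: 0.05015; B is limiting.
n(Z) = (4/2) × 0.05531 = 0.1106 mol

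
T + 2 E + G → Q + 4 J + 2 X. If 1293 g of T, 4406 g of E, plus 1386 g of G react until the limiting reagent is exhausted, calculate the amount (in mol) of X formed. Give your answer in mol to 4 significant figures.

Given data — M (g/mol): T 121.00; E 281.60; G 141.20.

n(T) = 1293 / 121.00 = 10.69 mol
n(E) = 4406 / 281.60 = 15.65 mol
n(G) = 1386 / 141.20 = 9.816 mol
n/ν for T = 10.69/1 = 10.69
n/ν for E = 15.65/2 = 7.825
n/ν for G = 9.816/1 = 9.816
Smallest n/ν is E → limiting reagent.
n(X) = (2/2) × 15.65 = 15.65 mol

15.65 mol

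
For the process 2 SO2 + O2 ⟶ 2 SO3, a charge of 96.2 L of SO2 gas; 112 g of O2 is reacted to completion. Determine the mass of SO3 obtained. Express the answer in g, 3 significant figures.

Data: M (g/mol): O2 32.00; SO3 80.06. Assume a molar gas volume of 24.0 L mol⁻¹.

321 g

n(SO2) = 96.20 / 24.0 = 4.008 mol
n(O2) = 112.0 / 32.00 = 3.500 mol
n/ν → SO2: 2.004, O2: 3.500; SO2 is limiting.
n(SO3) = (2/2) × 4.008 = 4.008 mol
mass = 4.008 × 80.06 = 320.9 g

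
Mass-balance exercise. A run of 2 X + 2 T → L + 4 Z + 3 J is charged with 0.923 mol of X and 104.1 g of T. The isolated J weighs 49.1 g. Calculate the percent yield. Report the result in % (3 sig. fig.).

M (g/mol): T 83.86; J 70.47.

50.3 %

n(X) = 0.9230 mol
n(T) = 104.1 / 83.86 = 1.241 mol
n/ν → X: 0.4615, T: 0.6205; X is limiting.
theoretical n(J) = (3/2) × 0.9230 = 1.385 mol → 97.60 g
% yield = 49.1 / 97.60 × 100 = 50.31 %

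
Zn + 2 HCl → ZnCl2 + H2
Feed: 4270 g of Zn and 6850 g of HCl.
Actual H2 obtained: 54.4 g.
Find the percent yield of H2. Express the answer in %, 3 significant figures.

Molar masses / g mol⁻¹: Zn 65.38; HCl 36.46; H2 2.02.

n(Zn) = 4270 / 65.38 = 65.31 mol
n(HCl) = 6850 / 36.46 = 187.9 mol
n/ν for Zn = 65.31/1 = 65.31
n/ν for HCl = 187.9/2 = 93.95
Smallest n/ν is Zn → limiting reagent.
theoretical n(H2) = (1/1) × 65.31 = 65.31 mol → 131.9 g
% yield = 54.4 / 131.9 × 100 = 41.24 %

41.2 %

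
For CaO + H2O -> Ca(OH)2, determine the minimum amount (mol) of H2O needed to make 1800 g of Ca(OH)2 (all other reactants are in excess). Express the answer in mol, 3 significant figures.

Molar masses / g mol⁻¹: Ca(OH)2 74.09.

n(Ca(OH)2) = 1800 / 74.09 = 24.29 mol
n(H2O) = (1/1) × 24.29 = 24.29 mol

24.3 mol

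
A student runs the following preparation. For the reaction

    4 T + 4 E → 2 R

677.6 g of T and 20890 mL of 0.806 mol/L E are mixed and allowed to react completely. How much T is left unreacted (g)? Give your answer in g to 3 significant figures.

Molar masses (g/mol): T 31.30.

151 g

n(T) = 677.6 / 31.30 = 21.65 mol
n(E) = 0.806 × 20890/1000 = 16.84 mol
n/ν for T = 21.65/4 = 5.413
n/ν for E = 16.84/4 = 4.210
Smallest n/ν is E → limiting reagent.
T consumed = (4/4) × 16.84 = 16.84 mol
T remaining = 21.65 − 16.84 = 4.810 mol
mass = 4.810 × 31.30 = 150.6 g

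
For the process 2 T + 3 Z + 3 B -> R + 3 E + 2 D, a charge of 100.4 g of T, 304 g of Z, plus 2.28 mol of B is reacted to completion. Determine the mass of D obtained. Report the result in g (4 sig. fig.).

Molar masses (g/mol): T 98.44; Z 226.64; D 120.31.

107.6 g

n(T) = 100.4 / 98.44 = 1.020 mol
n(Z) = 304.0 / 226.64 = 1.341 mol
n(B) = 2.280 mol
n/ν for T = 1.020/2 = 0.5100
n/ν for Z = 1.341/3 = 0.4470
n/ν for B = 2.280/3 = 0.7600
Smallest n/ν is Z → limiting reagent.
n(D) = (2/3) × 1.341 = 0.8940 mol
mass = 0.8940 × 120.31 = 107.6 g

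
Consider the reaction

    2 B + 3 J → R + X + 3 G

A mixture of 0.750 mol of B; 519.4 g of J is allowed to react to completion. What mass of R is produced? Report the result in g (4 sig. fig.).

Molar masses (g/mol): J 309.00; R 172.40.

64.65 g

n(B) = 0.7500 mol
n(J) = 519.4 / 309.00 = 1.681 mol
n/ν → B: 0.3750, J: 0.5603; B is limiting.
n(R) = (1/2) × 0.7500 = 0.3750 mol
mass = 0.3750 × 172.40 = 64.65 g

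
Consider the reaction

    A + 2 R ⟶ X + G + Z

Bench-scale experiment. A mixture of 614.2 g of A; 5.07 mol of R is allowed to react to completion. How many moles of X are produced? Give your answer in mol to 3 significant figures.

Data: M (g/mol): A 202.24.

2.54 mol

n(A) = 614.2 / 202.24 = 3.037 mol
n(R) = 5.070 mol
n/ν for A = 3.037/1 = 3.037
n/ν for R = 5.070/2 = 2.535
Smallest n/ν is R → limiting reagent.
n(X) = (1/2) × 5.070 = 2.535 mol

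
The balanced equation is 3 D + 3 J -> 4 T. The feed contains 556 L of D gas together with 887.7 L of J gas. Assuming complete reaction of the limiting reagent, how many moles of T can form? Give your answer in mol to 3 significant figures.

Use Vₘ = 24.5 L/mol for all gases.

30.3 mol

n(D) = 556.0 / 24.5 = 22.69 mol
n(J) = 887.7 / 24.5 = 36.23 mol
n/ν → D: 7.563, J: 12.08; D is limiting.
n(T) = (4/3) × 22.69 = 30.25 mol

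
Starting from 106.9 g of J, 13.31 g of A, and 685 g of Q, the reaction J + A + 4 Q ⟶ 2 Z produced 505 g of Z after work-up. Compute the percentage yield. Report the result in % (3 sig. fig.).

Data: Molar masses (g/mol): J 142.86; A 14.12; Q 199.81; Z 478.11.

n(J) = 106.9 / 142.86 = 0.7483 mol
n(A) = 13.31 / 14.12 = 0.9426 mol
n(Q) = 685.0 / 199.81 = 3.428 mol
n/ν for J = 0.7483/1 = 0.7483
n/ν for A = 0.9426/1 = 0.9426
n/ν for Q = 3.428/4 = 0.8570
Smallest n/ν is J → limiting reagent.
theoretical n(Z) = (2/1) × 0.7483 = 1.497 mol → 715.7 g
% yield = 505 / 715.7 × 100 = 70.56 %

70.6 %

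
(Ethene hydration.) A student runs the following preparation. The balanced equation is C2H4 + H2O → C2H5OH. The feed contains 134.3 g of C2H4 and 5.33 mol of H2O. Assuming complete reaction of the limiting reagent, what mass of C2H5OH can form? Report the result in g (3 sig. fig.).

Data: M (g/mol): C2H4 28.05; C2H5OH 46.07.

n(C2H4) = 134.3 / 28.05 = 4.788 mol
n(H2O) = 5.330 mol
n/ν for C2H4 = 4.788/1 = 4.788
n/ν for H2O = 5.330/1 = 5.330
Smallest n/ν is C2H4 → limiting reagent.
n(C2H5OH) = (1/1) × 4.788 = 4.788 mol
mass = 4.788 × 46.07 = 220.6 g

221 g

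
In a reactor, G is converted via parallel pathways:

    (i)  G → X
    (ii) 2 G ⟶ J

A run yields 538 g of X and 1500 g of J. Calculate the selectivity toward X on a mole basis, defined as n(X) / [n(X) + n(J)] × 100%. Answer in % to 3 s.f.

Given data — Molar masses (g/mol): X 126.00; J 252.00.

41.8 %

n(X) = 538 / 126.00 = 4.270 mol
n(J) = 1500 / 252.00 = 5.952 mol
selectivity = 4.270/(4.270+5.952) × 100 = 41.77 %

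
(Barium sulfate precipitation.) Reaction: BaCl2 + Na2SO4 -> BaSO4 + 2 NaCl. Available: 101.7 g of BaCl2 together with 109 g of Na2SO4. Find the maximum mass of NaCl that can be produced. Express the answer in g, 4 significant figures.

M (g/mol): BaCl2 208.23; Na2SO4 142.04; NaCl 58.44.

n(BaCl2) = 101.7 / 208.23 = 0.4884 mol
n(Na2SO4) = 109.0 / 142.04 = 0.7674 mol
n/ν for BaCl2 = 0.4884/1 = 0.4884
n/ν for Na2SO4 = 0.7674/1 = 0.7674
Smallest n/ν is BaCl2 → limiting reagent.
n(NaCl) = (2/1) × 0.4884 = 0.9768 mol
mass = 0.9768 × 58.44 = 57.08 g

57.08 g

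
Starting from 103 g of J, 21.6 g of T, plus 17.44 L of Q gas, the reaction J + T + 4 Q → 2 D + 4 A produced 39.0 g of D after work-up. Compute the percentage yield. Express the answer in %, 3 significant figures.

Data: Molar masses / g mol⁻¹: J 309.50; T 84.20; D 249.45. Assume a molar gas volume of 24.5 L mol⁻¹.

43.9 %

n(J) = 103.0 / 309.50 = 0.3328 mol
n(T) = 21.60 / 84.20 = 0.2565 mol
n(Q) = 17.44 / 24.5 = 0.7118 mol
n/ν → J: 0.3328, T: 0.2565, Q: 0.1780; Q is limiting.
theoretical n(D) = (2/4) × 0.7118 = 0.3559 mol → 88.78 g
% yield = 39.0 / 88.78 × 100 = 43.93 %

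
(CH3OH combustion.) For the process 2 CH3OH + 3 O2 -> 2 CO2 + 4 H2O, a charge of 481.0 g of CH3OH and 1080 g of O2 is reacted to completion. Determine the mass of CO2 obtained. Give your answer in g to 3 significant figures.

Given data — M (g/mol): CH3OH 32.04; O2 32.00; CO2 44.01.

n(CH3OH) = 481.0 / 32.04 = 15.01 mol
n(O2) = 1080 / 32.00 = 33.75 mol
n/ν for CH3OH = 15.01/2 = 7.505
n/ν for O2 = 33.75/3 = 11.25
Smallest n/ν is CH3OH → limiting reagent.
n(CO2) = (2/2) × 15.01 = 15.01 mol
mass = 15.01 × 44.01 = 660.6 g

661 g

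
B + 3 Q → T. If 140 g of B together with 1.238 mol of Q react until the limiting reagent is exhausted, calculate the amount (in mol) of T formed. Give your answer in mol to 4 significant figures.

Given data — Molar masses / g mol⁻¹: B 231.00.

0.4127 mol

n(B) = 140.0 / 231.00 = 0.6061 mol
n(Q) = 1.238 mol
n/ν for B = 0.6061/1 = 0.6061
n/ν for Q = 1.238/3 = 0.4127
Smallest n/ν is Q → limiting reagent.
n(T) = (1/3) × 1.238 = 0.4127 mol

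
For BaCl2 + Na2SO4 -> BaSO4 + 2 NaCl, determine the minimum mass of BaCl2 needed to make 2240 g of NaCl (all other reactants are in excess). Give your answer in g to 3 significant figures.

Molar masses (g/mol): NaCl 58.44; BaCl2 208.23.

3990 g

n(NaCl) = 2240 / 58.44 = 38.33 mol
n(BaCl2) = (1/2) × 38.33 = 19.17 mol
mass = 19.17 × 208.23 = 3992 g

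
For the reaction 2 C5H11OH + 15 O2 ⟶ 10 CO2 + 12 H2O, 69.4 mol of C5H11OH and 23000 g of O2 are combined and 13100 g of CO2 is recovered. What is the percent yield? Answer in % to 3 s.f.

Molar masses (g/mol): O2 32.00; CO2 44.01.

85.8 %

n(C5H11OH) = 69.40 mol
n(O2) = 23000 / 32.00 = 718.8 mol
n/ν → C5H11OH: 34.70, O2: 47.92; C5H11OH is limiting.
theoretical n(CO2) = (10/2) × 69.40 = 347.0 mol → 15270 g
% yield = 13100 / 15270 × 100 = 85.79 %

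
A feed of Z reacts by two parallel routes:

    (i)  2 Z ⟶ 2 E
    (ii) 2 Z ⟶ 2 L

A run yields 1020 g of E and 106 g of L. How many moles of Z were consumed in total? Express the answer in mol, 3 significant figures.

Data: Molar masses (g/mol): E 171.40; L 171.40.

n(E) = 1020 / 171.40 = 5.951 mol
n(L) = 106 / 171.40 = 0.6184 mol
n(Z) via (i) = (2/2)×5.951 = 5.951 mol
n(Z) via (ii) = (2/2)×0.6184 = 0.6184 mol
total n(Z) = 5.951 + 0.6184 = 6.569 mol

6.57 mol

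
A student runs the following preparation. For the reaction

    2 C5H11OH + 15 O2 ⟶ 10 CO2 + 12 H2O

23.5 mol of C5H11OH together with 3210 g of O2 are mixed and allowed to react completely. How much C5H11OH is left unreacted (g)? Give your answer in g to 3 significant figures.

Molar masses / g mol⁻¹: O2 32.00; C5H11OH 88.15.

893 g

n(C5H11OH) = 23.50 mol
n(O2) = 3210 / 32.00 = 100.3 mol
n/ν for C5H11OH = 23.50/2 = 11.75
n/ν for O2 = 100.3/15 = 6.687
Smallest n/ν is O2 → limiting reagent.
C5H11OH consumed = (2/15) × 100.3 = 13.37 mol
C5H11OH remaining = 23.50 − 13.37 = 10.13 mol
mass = 10.13 × 88.15 = 893.0 g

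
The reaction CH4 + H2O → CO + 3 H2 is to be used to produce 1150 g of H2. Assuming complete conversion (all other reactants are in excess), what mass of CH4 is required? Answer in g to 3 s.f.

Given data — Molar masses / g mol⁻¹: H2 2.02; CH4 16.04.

n(H2) = 1150 / 2.02 = 569.3 mol
n(CH4) = (1/3) × 569.3 = 189.8 mol
mass = 189.8 × 16.04 = 3044 g

3040 g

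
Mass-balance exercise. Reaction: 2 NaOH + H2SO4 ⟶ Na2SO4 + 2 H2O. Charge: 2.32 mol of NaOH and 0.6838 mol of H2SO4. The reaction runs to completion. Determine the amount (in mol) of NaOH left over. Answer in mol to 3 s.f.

n(NaOH) = 2.320 mol
n(H2SO4) = 0.6838 mol
n/ν → NaOH: 1.160, H2SO4: 0.6838; H2SO4 is limiting.
NaOH consumed = (2/1) × 0.6838 = 1.368 mol
NaOH remaining = 2.320 − 1.368 = 0.9520 mol

0.952 mol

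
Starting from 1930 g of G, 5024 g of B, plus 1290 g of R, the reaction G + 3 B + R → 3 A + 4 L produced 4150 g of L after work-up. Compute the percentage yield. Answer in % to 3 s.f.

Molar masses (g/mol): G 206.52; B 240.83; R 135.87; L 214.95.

n(G) = 1930 / 206.52 = 9.345 mol
n(B) = 5024 / 240.83 = 20.86 mol
n(R) = 1290 / 135.87 = 9.494 mol
n/ν → G: 9.345, B: 6.953, R: 9.494; B is limiting.
theoretical n(L) = (4/3) × 20.86 = 27.81 mol → 5978 g
% yield = 4150 / 5978 × 100 = 69.42 %

69.4 %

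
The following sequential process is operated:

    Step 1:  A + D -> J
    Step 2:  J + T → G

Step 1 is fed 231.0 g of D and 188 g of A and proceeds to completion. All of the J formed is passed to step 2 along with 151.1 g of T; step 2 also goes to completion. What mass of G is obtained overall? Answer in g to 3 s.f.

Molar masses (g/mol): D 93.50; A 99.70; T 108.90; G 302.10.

419 g

Step 1:
n(D) = 231.0 / 93.50 = 2.471 mol
n(A) = 188.0 / 99.70 = 1.886 mol
n/ν for D = 2.471/1 = 2.471
n/ν for A = 1.886/1 = 1.886
Smallest n/ν is A → limiting reagent.
n(J) produced = (1/1) × 1.886 = 1.886 mol
Step 2:
n(J) available = 1.886 mol
n(T) = 151.1 / 108.90 = 1.388 mol
n/ν for J = 1.886/1 = 1.886
n/ν for T = 1.388/1 = 1.388
Smallest n/ν is T → limiting reagent.
n(G) = (1/1) × 1.388 = 1.388 mol
mass = 1.388 × 302.10 = 419.3 g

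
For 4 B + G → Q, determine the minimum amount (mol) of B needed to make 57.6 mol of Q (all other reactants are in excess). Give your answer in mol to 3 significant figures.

n(Q) = 57.60 mol
n(B) = (4/1) × 57.60 = 230.4 mol

230 mol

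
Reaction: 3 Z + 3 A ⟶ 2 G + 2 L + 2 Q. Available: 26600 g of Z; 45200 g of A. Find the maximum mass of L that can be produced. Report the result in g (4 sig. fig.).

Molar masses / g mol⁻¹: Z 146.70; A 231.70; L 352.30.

42590 g

n(Z) = 26600 / 146.70 = 181.3 mol
n(A) = 45200 / 231.70 = 195.1 mol
n/ν for Z = 181.3/3 = 60.43
n/ν for A = 195.1/3 = 65.03
Smallest n/ν is Z → limiting reagent.
n(L) = (2/3) × 181.3 = 120.9 mol
mass = 120.9 × 352.30 = 42590 g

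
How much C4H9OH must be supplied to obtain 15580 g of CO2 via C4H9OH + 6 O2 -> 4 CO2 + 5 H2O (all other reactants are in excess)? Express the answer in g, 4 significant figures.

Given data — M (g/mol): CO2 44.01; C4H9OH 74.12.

6560 g

n(CO2) = 15580 / 44.01 = 354.0 mol
n(C4H9OH) = (1/4) × 354.0 = 88.50 mol
mass = 88.50 × 74.12 = 6560 g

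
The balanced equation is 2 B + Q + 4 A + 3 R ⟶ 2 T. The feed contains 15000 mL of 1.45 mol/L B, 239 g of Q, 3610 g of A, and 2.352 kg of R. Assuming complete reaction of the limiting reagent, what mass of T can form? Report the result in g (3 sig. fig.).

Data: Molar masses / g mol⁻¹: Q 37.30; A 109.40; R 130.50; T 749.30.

9000 g

n(B) = 1.45 × 15000/1000 = 21.75 mol
n(Q) = 239.0 / 37.30 = 6.408 mol
n(A) = 3610 / 109.40 = 33.00 mol
n(R) = 2.352×1000 / 130.50 = 18.02 mol
n/ν → B: 10.88, Q: 6.408, A: 8.250, R: 6.007; R is limiting.
n(T) = (2/3) × 18.02 = 12.01 mol
mass = 12.01 × 749.30 = 8999 g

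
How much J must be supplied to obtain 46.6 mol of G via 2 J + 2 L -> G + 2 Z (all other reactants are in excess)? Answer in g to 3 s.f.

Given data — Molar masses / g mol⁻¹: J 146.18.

13600 g

n(G) = 46.60 mol
n(J) = (2/1) × 46.60 = 93.20 mol
mass = 93.20 × 146.18 = 13620 g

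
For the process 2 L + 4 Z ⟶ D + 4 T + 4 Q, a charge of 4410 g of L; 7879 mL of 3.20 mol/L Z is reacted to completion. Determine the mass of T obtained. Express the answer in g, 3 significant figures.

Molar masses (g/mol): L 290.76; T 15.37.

388 g

n(L) = 4410 / 290.76 = 15.17 mol
n(Z) = 3.20 × 7879/1000 = 25.21 mol
n/ν for L = 15.17/2 = 7.585
n/ν for Z = 25.21/4 = 6.303
Smallest n/ν is Z → limiting reagent.
n(T) = (4/4) × 25.21 = 25.21 mol
mass = 25.21 × 15.37 = 387.5 g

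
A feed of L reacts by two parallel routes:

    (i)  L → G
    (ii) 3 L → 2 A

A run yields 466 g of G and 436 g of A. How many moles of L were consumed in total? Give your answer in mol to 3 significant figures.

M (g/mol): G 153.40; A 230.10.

n(G) = 466 / 153.40 = 3.038 mol
n(A) = 436 / 230.10 = 1.895 mol
n(L) via (i) = (1/1)×3.038 = 3.038 mol
n(L) via (ii) = (3/2)×1.895 = 2.843 mol
total n(L) = 3.038 + 2.843 = 5.881 mol

5.88 mol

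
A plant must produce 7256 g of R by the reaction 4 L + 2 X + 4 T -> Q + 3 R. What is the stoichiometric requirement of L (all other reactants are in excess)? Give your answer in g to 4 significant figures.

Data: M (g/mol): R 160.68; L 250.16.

n(R) = 7256 / 160.68 = 45.16 mol
n(L) = (4/3) × 45.16 = 60.21 mol
mass = 60.21 × 250.16 = 15060 g

15060 g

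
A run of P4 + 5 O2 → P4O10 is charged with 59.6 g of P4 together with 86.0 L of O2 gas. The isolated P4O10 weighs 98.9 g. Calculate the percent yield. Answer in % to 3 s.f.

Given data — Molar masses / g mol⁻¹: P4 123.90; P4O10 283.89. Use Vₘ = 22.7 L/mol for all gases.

72.4 %

n(P4) = 59.60 / 123.90 = 0.4810 mol
n(O2) = 86.00 / 22.7 = 3.789 mol
n/ν for P4 = 0.4810/1 = 0.4810
n/ν for O2 = 3.789/5 = 0.7578
Smallest n/ν is P4 → limiting reagent.
theoretical n(P4O10) = (1/1) × 0.4810 = 0.4810 mol → 136.6 g
% yield = 98.9 / 136.6 × 100 = 72.40 %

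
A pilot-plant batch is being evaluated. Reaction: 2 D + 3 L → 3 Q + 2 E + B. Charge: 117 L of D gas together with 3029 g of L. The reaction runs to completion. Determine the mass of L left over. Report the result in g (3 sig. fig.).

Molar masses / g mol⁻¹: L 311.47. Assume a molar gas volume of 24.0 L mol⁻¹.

n(D) = 117.0 / 24.0 = 4.875 mol
n(L) = 3029 / 311.47 = 9.725 mol
n/ν for D = 4.875/2 = 2.438
n/ν for L = 9.725/3 = 3.242
Smallest n/ν is D → limiting reagent.
L consumed = (3/2) × 4.875 = 7.313 mol
L remaining = 9.725 − 7.313 = 2.412 mol
mass = 2.412 × 311.47 = 751.3 g

751 g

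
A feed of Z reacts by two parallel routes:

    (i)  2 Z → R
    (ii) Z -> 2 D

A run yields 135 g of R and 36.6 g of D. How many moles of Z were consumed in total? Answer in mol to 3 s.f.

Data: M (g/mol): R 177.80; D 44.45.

n(R) = 135 / 177.80 = 0.7593 mol
n(D) = 36.6 / 44.45 = 0.8234 mol
n(Z) via (i) = (2/1)×0.7593 = 1.519 mol
n(Z) via (ii) = (1/2)×0.8234 = 0.4117 mol
total n(Z) = 1.519 + 0.4117 = 1.931 mol

1.93 mol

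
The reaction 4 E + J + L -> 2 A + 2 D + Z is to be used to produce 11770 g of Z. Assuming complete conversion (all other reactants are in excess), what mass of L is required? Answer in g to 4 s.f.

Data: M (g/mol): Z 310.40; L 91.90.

3485 g

n(Z) = 11770 / 310.40 = 37.92 mol
n(L) = (1/1) × 37.92 = 37.92 mol
mass = 37.92 × 91.90 = 3485 g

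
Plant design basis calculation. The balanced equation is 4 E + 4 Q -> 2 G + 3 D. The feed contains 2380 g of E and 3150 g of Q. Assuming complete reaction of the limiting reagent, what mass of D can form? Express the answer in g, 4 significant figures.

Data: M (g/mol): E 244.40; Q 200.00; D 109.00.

n(E) = 2380 / 244.40 = 9.738 mol
n(Q) = 3150 / 200.00 = 15.75 mol
n/ν → E: 2.435, Q: 3.938; E is limiting.
n(D) = (3/4) × 9.738 = 7.304 mol
mass = 7.304 × 109.00 = 796.1 g

796.1 g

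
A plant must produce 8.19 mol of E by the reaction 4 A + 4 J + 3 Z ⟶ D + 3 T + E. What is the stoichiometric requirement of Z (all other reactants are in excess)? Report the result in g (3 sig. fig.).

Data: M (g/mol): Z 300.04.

7370 g

n(E) = 8.190 mol
n(Z) = (3/1) × 8.190 = 24.57 mol
mass = 24.57 × 300.04 = 7372 g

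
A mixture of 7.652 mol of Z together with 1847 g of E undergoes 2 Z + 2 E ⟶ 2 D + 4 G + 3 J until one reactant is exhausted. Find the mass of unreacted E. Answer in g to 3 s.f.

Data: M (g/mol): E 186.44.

420 g

n(Z) = 7.652 mol
n(E) = 1847 / 186.44 = 9.907 mol
n/ν for Z = 7.652/2 = 3.826
n/ν for E = 9.907/2 = 4.954
Smallest n/ν is Z → limiting reagent.
E consumed = (2/2) × 7.652 = 7.652 mol
E remaining = 9.907 − 7.652 = 2.255 mol
mass = 2.255 × 186.44 = 420.4 g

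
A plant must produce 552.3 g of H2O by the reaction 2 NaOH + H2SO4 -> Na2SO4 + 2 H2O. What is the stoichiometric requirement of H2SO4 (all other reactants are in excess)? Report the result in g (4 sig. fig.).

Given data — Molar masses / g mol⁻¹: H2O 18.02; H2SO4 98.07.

1503 g

n(H2O) = 552.3 / 18.02 = 30.65 mol
n(H2SO4) = (1/2) × 30.65 = 15.33 mol
mass = 15.33 × 98.07 = 1503 g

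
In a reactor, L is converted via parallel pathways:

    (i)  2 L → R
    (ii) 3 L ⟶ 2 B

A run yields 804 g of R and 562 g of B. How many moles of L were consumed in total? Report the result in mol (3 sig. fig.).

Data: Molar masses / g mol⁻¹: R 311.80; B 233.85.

n(R) = 804 / 311.80 = 2.579 mol
n(B) = 562 / 233.85 = 2.403 mol
n(L) via (i) = (2/1)×2.579 = 5.158 mol
n(L) via (ii) = (3/2)×2.403 = 3.605 mol
total n(L) = 5.158 + 3.605 = 8.763 mol

8.76 mol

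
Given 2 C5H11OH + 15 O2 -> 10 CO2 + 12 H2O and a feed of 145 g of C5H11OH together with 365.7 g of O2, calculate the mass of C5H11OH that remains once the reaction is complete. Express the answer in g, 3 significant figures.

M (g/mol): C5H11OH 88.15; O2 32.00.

n(C5H11OH) = 145.0 / 88.15 = 1.645 mol
n(O2) = 365.7 / 32.00 = 11.43 mol
n/ν → C5H11OH: 0.8225, O2: 0.7620; O2 is limiting.
C5H11OH consumed = (2/15) × 11.43 = 1.524 mol
C5H11OH remaining = 1.645 − 1.524 = 0.1210 mol
mass = 0.1210 × 88.15 = 10.67 g

10.7 g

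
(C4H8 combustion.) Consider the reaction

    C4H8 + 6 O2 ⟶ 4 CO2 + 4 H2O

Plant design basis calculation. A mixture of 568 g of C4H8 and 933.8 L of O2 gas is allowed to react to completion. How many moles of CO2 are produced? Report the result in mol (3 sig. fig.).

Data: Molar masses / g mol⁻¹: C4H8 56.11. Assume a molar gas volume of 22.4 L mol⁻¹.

n(C4H8) = 568.0 / 56.11 = 10.12 mol
n(O2) = 933.8 / 22.4 = 41.69 mol
n/ν for C4H8 = 10.12/1 = 10.12
n/ν for O2 = 41.69/6 = 6.948
Smallest n/ν is O2 → limiting reagent.
n(CO2) = (4/6) × 41.69 = 27.79 mol

27.8 mol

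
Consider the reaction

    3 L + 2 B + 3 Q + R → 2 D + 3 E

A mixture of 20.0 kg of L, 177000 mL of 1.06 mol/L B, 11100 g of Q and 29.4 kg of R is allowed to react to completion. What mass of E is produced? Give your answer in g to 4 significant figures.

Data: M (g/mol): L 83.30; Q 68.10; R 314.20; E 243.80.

39740 g

n(L) = 20.00×1000 / 83.30 = 240.1 mol
n(B) = 1.06 × 177000/1000 = 187.6 mol
n(Q) = 11100 / 68.10 = 163.0 mol
n(R) = 29.40×1000 / 314.20 = 93.57 mol
n/ν → L: 80.03, B: 93.80, Q: 54.33, R: 93.57; Q is limiting.
n(E) = (3/3) × 163.0 = 163.0 mol
mass = 163.0 × 243.80 = 39740 g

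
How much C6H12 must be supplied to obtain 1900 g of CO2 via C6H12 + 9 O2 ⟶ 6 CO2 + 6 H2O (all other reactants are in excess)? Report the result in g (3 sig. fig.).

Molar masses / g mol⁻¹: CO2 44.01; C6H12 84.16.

606 g

n(CO2) = 1900 / 44.01 = 43.17 mol
n(C6H12) = (1/6) × 43.17 = 7.195 mol
mass = 7.195 × 84.16 = 605.5 g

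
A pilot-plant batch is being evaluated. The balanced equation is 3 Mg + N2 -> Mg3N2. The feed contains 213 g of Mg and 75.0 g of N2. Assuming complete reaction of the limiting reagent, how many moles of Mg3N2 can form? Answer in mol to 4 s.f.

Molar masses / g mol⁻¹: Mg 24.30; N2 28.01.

n(Mg) = 213.0 / 24.30 = 8.765 mol
n(N2) = 75.00 / 28.01 = 2.678 mol
n/ν for Mg = 8.765/3 = 2.922
n/ν for N2 = 2.678/1 = 2.678
Smallest n/ν is N2 → limiting reagent.
n(Mg3N2) = (1/1) × 2.678 = 2.678 mol

2.678 mol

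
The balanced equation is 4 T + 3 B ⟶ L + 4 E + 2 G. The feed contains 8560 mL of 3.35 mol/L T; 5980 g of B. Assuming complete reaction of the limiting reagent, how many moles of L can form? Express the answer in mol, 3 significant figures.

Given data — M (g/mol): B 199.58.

n(T) = 3.35 × 8560/1000 = 28.68 mol
n(B) = 5980 / 199.58 = 29.96 mol
n/ν for T = 28.68/4 = 7.170
n/ν for B = 29.96/3 = 9.987
Smallest n/ν is T → limiting reagent.
n(L) = (1/4) × 28.68 = 7.170 mol

7.17 mol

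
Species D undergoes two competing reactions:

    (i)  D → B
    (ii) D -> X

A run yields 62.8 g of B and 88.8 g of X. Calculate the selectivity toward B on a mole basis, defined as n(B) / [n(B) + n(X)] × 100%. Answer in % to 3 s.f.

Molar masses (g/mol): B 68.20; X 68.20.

41.4 %

n(B) = 62.8 / 68.20 = 0.9208 mol
n(X) = 88.8 / 68.20 = 1.302 mol
selectivity = 0.9208/(0.9208+1.302) × 100 = 41.43 %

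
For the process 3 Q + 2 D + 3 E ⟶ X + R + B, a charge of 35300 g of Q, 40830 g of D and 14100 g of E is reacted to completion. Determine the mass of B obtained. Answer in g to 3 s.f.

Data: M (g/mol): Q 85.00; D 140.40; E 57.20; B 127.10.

n(Q) = 35300 / 85.00 = 415.3 mol
n(D) = 40830 / 140.40 = 290.8 mol
n(E) = 14100 / 57.20 = 246.5 mol
n/ν → Q: 138.4, D: 145.4, E: 82.17; E is limiting.
n(B) = (1/3) × 246.5 = 82.17 mol
mass = 82.17 × 127.10 = 10440 g

10400 g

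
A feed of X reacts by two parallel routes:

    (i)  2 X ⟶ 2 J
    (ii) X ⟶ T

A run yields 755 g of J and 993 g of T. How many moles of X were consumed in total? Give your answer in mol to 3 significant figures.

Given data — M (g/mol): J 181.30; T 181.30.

n(J) = 755 / 181.30 = 4.164 mol
n(T) = 993 / 181.30 = 5.477 mol
n(X) via (i) = (2/2)×4.164 = 4.164 mol
n(X) via (ii) = (1/1)×5.477 = 5.477 mol
total n(X) = 4.164 + 5.477 = 9.641 mol

9.64 mol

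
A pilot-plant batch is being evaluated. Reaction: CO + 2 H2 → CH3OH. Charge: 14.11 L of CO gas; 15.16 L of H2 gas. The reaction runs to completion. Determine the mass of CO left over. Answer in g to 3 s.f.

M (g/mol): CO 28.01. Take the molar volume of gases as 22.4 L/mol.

8.17 g

n(CO) = 14.11 / 22.4 = 0.6299 mol
n(H2) = 15.16 / 22.4 = 0.6768 mol
n/ν for CO = 0.6299/1 = 0.6299
n/ν for H2 = 0.6768/2 = 0.3384
Smallest n/ν is H2 → limiting reagent.
CO consumed = (1/2) × 0.6768 = 0.3384 mol
CO remaining = 0.6299 − 0.3384 = 0.2915 mol
mass = 0.2915 × 28.01 = 8.165 g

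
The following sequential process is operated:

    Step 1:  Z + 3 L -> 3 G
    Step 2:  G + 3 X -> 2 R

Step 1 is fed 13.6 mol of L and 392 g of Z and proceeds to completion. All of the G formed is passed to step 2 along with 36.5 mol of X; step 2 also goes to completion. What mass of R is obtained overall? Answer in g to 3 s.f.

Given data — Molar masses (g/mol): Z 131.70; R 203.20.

3630 g

Step 1:
n(L) = 13.60 mol
n(Z) = 392.0 / 131.70 = 2.976 mol
n/ν → L: 4.533, Z: 2.976; Z is limiting.
n(G) produced = (3/1) × 2.976 = 8.928 mol
Step 2:
n(G) available = 8.928 mol
n(X) = 36.50 mol
n/ν → G: 8.928, X: 12.17; G is limiting.
n(R) = (2/1) × 8.928 = 17.86 mol
mass = 17.86 × 203.20 = 3629 g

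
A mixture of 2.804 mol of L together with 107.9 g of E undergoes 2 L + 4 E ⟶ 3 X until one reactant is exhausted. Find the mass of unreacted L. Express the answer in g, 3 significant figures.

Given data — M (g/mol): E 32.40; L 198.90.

227 g

n(L) = 2.804 mol
n(E) = 107.9 / 32.40 = 3.330 mol
n/ν for L = 2.804/2 = 1.402
n/ν for E = 3.330/4 = 0.8325
Smallest n/ν is E → limiting reagent.
L consumed = (2/4) × 3.330 = 1.665 mol
L remaining = 2.804 − 1.665 = 1.139 mol
mass = 1.139 × 198.90 = 226.5 g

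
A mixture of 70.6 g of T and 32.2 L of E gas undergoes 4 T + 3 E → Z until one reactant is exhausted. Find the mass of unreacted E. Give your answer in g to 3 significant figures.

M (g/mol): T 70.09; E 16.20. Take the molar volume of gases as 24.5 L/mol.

9.05 g

n(T) = 70.60 / 70.09 = 1.007 mol
n(E) = 32.20 / 24.5 = 1.314 mol
n/ν for T = 1.007/4 = 0.2518
n/ν for E = 1.314/3 = 0.4380
Smallest n/ν is T → limiting reagent.
E consumed = (3/4) × 1.007 = 0.7553 mol
E remaining = 1.314 − 0.7553 = 0.5587 mol
mass = 0.5587 × 16.20 = 9.051 g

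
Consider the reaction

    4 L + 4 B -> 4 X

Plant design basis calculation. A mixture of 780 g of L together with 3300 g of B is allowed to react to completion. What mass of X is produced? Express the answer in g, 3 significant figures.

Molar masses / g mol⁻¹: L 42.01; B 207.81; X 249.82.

n(L) = 780.0 / 42.01 = 18.57 mol
n(B) = 3300 / 207.81 = 15.88 mol
n/ν for L = 18.57/4 = 4.643
n/ν for B = 15.88/4 = 3.970
Smallest n/ν is B → limiting reagent.
n(X) = (4/4) × 15.88 = 15.88 mol
mass = 15.88 × 249.82 = 3967 g

3970 g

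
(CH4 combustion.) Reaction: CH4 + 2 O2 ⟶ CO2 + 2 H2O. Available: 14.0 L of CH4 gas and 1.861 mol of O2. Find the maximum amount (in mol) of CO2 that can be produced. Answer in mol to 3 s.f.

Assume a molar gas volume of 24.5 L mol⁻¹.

n(CH4) = 14.00 / 24.5 = 0.5714 mol
n(O2) = 1.861 mol
n/ν for CH4 = 0.5714/1 = 0.5714
n/ν for O2 = 1.861/2 = 0.9305
Smallest n/ν is CH4 → limiting reagent.
n(CO2) = (1/1) × 0.5714 = 0.5714 mol

0.571 mol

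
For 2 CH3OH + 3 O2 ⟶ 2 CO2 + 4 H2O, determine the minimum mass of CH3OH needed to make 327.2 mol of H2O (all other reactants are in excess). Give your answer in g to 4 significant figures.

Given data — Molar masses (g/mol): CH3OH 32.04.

5242 g

n(H2O) = 327.2 mol
n(CH3OH) = (2/4) × 327.2 = 163.6 mol
mass = 163.6 × 32.04 = 5242 g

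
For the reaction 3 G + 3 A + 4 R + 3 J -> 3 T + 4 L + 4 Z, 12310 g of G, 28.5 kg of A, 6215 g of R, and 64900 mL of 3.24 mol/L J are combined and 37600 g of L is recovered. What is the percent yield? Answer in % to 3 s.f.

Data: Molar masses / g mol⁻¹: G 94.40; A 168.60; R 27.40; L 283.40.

76.3 %

n(G) = 12310 / 94.40 = 130.4 mol
n(A) = 28.50×1000 / 168.60 = 169.0 mol
n(R) = 6215 / 27.40 = 226.8 mol
n(J) = 3.24 × 64900/1000 = 210.3 mol
n/ν for G = 130.4/3 = 43.47
n/ν for A = 169.0/3 = 56.33
n/ν for R = 226.8/4 = 56.70
n/ν for J = 210.3/3 = 70.10
Smallest n/ν is G → limiting reagent.
theoretical n(L) = (4/3) × 130.4 = 173.9 mol → 49280 g
% yield = 37600 / 49280 × 100 = 76.30 %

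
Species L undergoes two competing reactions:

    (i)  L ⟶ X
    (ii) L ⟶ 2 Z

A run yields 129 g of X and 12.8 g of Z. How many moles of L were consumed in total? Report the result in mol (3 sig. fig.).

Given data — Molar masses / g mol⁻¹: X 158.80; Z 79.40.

n(X) = 129 / 158.80 = 0.8123 mol
n(Z) = 12.8 / 79.40 = 0.1612 mol
n(L) via (i) = (1/1)×0.8123 = 0.8123 mol
n(L) via (ii) = (1/2)×0.1612 = 0.08060 mol
total n(L) = 0.8123 + 0.08060 = 0.8929 mol

0.893 mol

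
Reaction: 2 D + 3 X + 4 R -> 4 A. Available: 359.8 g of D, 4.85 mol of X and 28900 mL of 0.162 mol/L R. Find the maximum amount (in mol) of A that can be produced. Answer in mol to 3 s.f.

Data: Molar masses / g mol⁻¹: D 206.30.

3.49 mol

n(D) = 359.8 / 206.30 = 1.744 mol
n(X) = 4.850 mol
n(R) = 0.162 × 28900/1000 = 4.682 mol
n/ν for D = 1.744/2 = 0.8720
n/ν for X = 4.850/3 = 1.617
n/ν for R = 4.682/4 = 1.171
Smallest n/ν is D → limiting reagent.
n(A) = (4/2) × 1.744 = 3.488 mol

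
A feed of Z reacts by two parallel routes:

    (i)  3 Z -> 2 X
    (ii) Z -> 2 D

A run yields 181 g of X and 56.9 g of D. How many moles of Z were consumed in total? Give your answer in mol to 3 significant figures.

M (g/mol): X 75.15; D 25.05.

n(X) = 181 / 75.15 = 2.409 mol
n(D) = 56.9 / 25.05 = 2.271 mol
n(Z) via (i) = (3/2)×2.409 = 3.614 mol
n(Z) via (ii) = (1/2)×2.271 = 1.136 mol
total n(Z) = 3.614 + 1.136 = 4.750 mol

4.75 mol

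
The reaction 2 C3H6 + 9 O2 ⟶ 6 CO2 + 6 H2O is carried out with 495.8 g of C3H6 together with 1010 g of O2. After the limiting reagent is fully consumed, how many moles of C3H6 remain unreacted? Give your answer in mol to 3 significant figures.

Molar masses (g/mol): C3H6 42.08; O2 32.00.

n(C3H6) = 495.8 / 42.08 = 11.78 mol
n(O2) = 1010 / 32.00 = 31.56 mol
n/ν for C3H6 = 11.78/2 = 5.890
n/ν for O2 = 31.56/9 = 3.507
Smallest n/ν is O2 → limiting reagent.
C3H6 consumed = (2/9) × 31.56 = 7.013 mol
C3H6 remaining = 11.78 − 7.013 = 4.767 mol

4.77 mol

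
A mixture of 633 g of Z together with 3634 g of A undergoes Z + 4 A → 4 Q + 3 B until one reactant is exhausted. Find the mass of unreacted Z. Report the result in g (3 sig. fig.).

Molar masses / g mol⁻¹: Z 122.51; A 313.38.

n(Z) = 633.0 / 122.51 = 5.167 mol
n(A) = 3634 / 313.38 = 11.60 mol
n/ν for Z = 5.167/1 = 5.167
n/ν for A = 11.60/4 = 2.900
Smallest n/ν is A → limiting reagent.
Z consumed = (1/4) × 11.60 = 2.900 mol
Z remaining = 5.167 − 2.900 = 2.267 mol
mass = 2.267 × 122.51 = 277.7 g

278 g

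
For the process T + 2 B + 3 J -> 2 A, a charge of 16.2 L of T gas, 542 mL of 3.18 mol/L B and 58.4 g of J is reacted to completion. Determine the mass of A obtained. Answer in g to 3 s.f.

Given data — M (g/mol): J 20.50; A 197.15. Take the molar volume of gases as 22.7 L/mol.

n(T) = 16.20 / 22.7 = 0.7137 mol
n(B) = 3.18 × 542.0/1000 = 1.724 mol
n(J) = 58.40 / 20.50 = 2.849 mol
n/ν for T = 0.7137/1 = 0.7137
n/ν for B = 1.724/2 = 0.8620
n/ν for J = 2.849/3 = 0.9497
Smallest n/ν is T → limiting reagent.
n(A) = (2/1) × 0.7137 = 1.427 mol
mass = 1.427 × 197.15 = 281.3 g

281 g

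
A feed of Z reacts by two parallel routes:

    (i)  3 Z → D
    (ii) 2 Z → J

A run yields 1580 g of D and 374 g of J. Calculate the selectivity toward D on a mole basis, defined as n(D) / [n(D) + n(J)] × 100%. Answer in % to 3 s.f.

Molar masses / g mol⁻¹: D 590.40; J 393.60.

73.8 %

n(D) = 1580 / 590.40 = 2.676 mol
n(J) = 374 / 393.60 = 0.9502 mol
selectivity = 2.676/(2.676+0.9502) × 100 = 73.80 %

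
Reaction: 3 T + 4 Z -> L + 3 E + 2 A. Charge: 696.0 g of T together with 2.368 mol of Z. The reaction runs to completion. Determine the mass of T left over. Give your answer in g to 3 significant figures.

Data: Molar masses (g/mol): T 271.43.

214 g

n(T) = 696.0 / 271.43 = 2.564 mol
n(Z) = 2.368 mol
n/ν → T: 0.8547, Z: 0.5920; Z is limiting.
T consumed = (3/4) × 2.368 = 1.776 mol
T remaining = 2.564 − 1.776 = 0.7880 mol
mass = 0.7880 × 271.43 = 213.9 g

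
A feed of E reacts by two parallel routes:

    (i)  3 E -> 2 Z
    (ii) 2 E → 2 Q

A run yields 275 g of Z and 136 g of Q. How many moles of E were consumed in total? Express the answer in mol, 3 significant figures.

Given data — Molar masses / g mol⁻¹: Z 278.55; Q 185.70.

2.21 mol

n(Z) = 275 / 278.55 = 0.9873 mol
n(Q) = 136 / 185.70 = 0.7324 mol
n(E) via (i) = (3/2)×0.9873 = 1.481 mol
n(E) via (ii) = (2/2)×0.7324 = 0.7324 mol
total n(E) = 1.481 + 0.7324 = 2.213 mol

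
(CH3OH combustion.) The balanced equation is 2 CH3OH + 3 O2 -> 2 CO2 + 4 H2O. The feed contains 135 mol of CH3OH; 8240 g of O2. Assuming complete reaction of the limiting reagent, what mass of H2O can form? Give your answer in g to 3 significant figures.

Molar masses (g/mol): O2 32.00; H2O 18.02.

n(CH3OH) = 135.0 mol
n(O2) = 8240 / 32.00 = 257.5 mol
n/ν for CH3OH = 135.0/2 = 67.50
n/ν for O2 = 257.5/3 = 85.83
Smallest n/ν is CH3OH → limiting reagent.
n(H2O) = (4/2) × 135.0 = 270.0 mol
mass = 270.0 × 18.02 = 4865 g

4870 g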